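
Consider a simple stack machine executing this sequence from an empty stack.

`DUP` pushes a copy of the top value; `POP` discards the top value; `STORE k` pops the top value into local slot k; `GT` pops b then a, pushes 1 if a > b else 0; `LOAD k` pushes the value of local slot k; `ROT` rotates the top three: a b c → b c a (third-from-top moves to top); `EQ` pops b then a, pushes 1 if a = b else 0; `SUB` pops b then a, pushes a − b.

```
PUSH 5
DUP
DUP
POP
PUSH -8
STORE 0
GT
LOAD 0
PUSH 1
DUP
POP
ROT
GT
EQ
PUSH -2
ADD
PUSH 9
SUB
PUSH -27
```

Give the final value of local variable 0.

PUSH 5   -> [5]
DUP      -> [5, 5]
DUP      -> [5, 5, 5]
POP      -> [5, 5]
PUSH -8  -> [5, 5, -8]
STORE 0  -> [5, 5]
GT       -> [0]
LOAD 0   -> [0, -8]
PUSH 1   -> [0, -8, 1]
DUP      -> [0, -8, 1, 1]
POP      -> [0, -8, 1]
ROT      -> [-8, 1, 0]
GT       -> [-8, 1]
EQ       -> [0]
PUSH -2  -> [0, -2]
ADD      -> [-2]
PUSH 9   -> [-2, 9]
SUB      -> [-11]
PUSH -27 -> [-11, -27]

-8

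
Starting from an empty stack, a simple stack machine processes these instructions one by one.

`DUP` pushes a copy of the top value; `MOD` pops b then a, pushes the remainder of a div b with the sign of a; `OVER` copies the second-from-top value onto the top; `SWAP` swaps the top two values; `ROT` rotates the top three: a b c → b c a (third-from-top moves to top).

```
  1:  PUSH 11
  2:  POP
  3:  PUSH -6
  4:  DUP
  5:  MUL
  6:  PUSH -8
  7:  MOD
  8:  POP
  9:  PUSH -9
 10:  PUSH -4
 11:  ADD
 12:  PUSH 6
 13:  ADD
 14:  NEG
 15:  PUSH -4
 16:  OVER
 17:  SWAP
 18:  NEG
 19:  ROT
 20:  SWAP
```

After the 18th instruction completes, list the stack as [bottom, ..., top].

[7, 7, 4]

PUSH 11 → 11
POP     → (empty)
PUSH -6 → -6
DUP     → -6 -6
MUL     → 36
PUSH -8 → 36 -8
MOD     → 4
POP     → (empty)
PUSH -9 → -9
PUSH -4 → -9 -4
ADD     → -13
PUSH 6  → -13 6
ADD     → -7
NEG     → 7
PUSH -4 → 7 -4
OVER    → 7 -4 7
SWAP    → 7 7 -4
NEG     → 7 7 4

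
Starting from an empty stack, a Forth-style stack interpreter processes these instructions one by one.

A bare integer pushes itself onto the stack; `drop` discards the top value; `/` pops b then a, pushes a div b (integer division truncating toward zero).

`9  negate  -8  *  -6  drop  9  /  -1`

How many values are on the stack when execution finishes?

9      : 9
negate : -9
-8     : -9 -8
*      : 72
-6     : 72 -6
drop   : 72
9      : 72 9
/      : 8
-1     : 8 -1

2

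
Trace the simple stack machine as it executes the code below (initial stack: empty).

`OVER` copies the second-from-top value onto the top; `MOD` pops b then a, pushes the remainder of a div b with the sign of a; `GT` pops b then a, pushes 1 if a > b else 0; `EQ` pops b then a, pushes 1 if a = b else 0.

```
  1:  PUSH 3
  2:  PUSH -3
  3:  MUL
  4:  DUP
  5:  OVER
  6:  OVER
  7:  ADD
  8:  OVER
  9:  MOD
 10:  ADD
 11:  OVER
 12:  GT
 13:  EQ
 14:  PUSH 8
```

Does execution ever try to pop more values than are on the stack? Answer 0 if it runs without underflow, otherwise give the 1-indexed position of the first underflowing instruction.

PUSH 3  -> [3]
PUSH -3 -> [3, -3]
MUL     -> [-9]
DUP     -> [-9, -9]
OVER    -> [-9, -9, -9]
OVER    -> [-9, -9, -9, -9]
ADD     -> [-9, -9, -18]
OVER    -> [-9, -9, -18, -9]
MOD     -> [-9, -9, 0]
ADD     -> [-9, -9]
OVER    -> [-9, -9, -9]
GT      -> [-9, 0]
EQ      -> [0]
PUSH 8  -> [0, 8]

0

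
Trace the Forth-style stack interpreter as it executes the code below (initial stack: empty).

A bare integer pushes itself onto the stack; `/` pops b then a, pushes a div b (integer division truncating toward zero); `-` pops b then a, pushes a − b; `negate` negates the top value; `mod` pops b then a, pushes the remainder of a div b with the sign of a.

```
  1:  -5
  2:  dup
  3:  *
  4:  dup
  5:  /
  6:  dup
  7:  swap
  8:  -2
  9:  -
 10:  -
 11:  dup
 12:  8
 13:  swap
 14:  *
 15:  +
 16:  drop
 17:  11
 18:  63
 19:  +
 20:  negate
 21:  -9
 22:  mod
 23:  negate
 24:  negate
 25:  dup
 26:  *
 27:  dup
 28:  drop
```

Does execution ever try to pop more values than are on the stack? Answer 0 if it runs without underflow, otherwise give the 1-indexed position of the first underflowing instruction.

-5      -5
dup     -5 -5
*       25
dup     25 25
/       1
dup     1 1
swap    1 1
-2      1 1 -2
-       1 3
-       -2
dup     -2 -2
8       -2 -2 8
swap    -2 8 -2
*       -2 -16
+       -18
drop    (empty)
11      11
63      11 63
+       74
negate  -74
-9      -74 -9
mod     -2
negate  2
negate  -2
dup     -2 -2
*       4
dup     4 4
drop    4

0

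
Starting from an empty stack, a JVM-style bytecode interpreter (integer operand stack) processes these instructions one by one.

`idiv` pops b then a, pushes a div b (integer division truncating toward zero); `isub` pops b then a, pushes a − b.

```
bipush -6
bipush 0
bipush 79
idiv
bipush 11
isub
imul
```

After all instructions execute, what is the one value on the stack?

bipush -6 : -6
bipush 0  : -6 0
bipush 79 : -6 0 79
idiv      : -6 0
bipush 11 : -6 0 11
isub      : -6 -11
imul      : 66

66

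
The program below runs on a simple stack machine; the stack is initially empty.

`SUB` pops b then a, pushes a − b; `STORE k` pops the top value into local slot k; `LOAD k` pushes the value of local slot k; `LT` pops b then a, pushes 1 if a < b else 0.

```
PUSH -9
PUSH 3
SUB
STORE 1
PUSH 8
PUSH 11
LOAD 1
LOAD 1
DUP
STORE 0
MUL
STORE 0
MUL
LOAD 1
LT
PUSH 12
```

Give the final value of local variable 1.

-12

PUSH -9 -> [-9]
PUSH 3  -> [-9, 3]
SUB     -> [-12]
STORE 1 -> []
PUSH 8  -> [8]
PUSH 11 -> [8, 11]
LOAD 1  -> [8, 11, -12]
LOAD 1  -> [8, 11, -12, -12]
DUP     -> [8, 11, -12, -12, -12]
STORE 0 -> [8, 11, -12, -12]
MUL     -> [8, 11, 144]
STORE 0 -> [8, 11]
MUL     -> [88]
LOAD 1  -> [88, -12]
LT      -> [0]
PUSH 12 -> [0, 12]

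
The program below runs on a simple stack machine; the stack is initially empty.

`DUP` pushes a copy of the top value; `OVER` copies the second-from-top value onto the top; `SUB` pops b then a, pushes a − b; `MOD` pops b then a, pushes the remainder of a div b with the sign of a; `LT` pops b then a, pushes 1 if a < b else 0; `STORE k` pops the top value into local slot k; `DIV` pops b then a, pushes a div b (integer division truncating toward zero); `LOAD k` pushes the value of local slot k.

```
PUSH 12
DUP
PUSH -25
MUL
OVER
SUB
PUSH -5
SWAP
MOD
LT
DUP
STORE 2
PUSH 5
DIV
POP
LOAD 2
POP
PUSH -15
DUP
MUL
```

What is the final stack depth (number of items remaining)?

1

PUSH 12  → [12]
DUP      → [12, 12]
PUSH -25 → [12, 12, -25]
MUL      → [12, -300]
OVER     → [12, -300, 12]
SUB      → [12, -312]
PUSH -5  → [12, -312, -5]
SWAP     → [12, -5, -312]
MOD      → [12, -5]
LT       → [0]
DUP      → [0, 0]
STORE 2  → [0]
PUSH 5   → [0, 5]
DIV      → [0]
POP      → []
LOAD 2   → [0]
POP      → []
PUSH -15 → [-15]
DUP      → [-15, -15]
MUL      → [225]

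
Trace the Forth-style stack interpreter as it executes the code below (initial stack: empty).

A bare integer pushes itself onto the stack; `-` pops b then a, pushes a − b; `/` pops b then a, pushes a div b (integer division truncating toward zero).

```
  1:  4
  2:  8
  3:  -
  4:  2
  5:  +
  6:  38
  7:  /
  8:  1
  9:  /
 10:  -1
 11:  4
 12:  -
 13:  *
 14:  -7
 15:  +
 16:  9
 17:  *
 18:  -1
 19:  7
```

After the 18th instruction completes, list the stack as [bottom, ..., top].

[-63, -1]

4   4
8   4 8
-   -4
2   -4 2
+   -2
38  -2 38
/   0
1   0 1
/   0
-1  0 -1
4   0 -1 4
-   0 -5
*   0
-7  0 -7
+   -7
9   -7 9
*   -63
-1  -63 -1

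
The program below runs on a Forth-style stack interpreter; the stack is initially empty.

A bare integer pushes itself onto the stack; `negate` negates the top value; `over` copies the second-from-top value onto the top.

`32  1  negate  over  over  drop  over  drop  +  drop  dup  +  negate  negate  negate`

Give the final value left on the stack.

32     -> 32
1      -> 32 1
negate -> 32 -1
over   -> 32 -1 32
over   -> 32 -1 32 -1
drop   -> 32 -1 32
over   -> 32 -1 32 -1
drop   -> 32 -1 32
+      -> 32 31
drop   -> 32
dup    -> 32 32
+      -> 64
negate -> -64
negate -> 64
negate -> -64

-64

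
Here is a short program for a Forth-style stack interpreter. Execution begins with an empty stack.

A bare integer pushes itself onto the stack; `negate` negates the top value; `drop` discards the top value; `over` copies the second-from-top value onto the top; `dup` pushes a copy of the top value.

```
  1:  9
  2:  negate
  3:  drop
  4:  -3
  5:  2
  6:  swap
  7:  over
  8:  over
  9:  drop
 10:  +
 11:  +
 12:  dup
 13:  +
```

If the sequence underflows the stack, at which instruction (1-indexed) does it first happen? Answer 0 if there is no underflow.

0

9      : [9]
negate : [-9]
drop   : []
-3     : [-3]
2      : [-3, 2]
swap   : [2, -3]
over   : [2, -3, 2]
over   : [2, -3, 2, -3]
drop   : [2, -3, 2]
+      : [2, -1]
+      : [1]
dup    : [1, 1]
+      : [2]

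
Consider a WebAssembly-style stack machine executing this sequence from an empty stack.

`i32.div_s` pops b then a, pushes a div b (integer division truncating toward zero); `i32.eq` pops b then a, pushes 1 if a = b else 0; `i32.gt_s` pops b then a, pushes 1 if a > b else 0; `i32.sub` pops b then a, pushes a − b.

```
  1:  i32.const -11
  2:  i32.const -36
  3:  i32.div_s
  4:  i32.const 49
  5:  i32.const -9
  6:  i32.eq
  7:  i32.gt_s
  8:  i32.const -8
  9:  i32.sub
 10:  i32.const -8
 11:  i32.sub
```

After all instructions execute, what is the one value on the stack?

16

i32.const -11 : -11
i32.const -36 : -11 -36
i32.div_s     : 0
i32.const 49  : 0 49
i32.const -9  : 0 49 -9
i32.eq        : 0 0
i32.gt_s      : 0
i32.const -8  : 0 -8
i32.sub       : 8
i32.const -8  : 8 -8
i32.sub       : 16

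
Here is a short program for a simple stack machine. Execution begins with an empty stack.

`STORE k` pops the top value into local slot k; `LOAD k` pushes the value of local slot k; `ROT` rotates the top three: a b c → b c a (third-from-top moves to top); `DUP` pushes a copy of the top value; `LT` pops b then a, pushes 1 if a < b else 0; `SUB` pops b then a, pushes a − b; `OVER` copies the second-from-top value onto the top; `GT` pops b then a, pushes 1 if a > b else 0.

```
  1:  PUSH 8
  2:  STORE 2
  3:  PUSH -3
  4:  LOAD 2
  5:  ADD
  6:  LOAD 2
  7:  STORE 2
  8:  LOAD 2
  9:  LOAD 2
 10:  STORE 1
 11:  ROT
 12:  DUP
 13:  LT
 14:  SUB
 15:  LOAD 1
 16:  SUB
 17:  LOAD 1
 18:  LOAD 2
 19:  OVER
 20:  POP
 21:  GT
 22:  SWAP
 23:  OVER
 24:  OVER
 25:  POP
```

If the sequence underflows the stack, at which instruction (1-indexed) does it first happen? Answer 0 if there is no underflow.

11

PUSH 8  : 8
STORE 2 : (empty)
PUSH -3 : -3
LOAD 2  : -3 8
ADD     : 5
LOAD 2  : 5 8
STORE 2 : 5
LOAD 2  : 5 8
LOAD 2  : 5 8 8
STORE 1 : 5 8
ROT  — needs 3 operands, stack has 2 → underflow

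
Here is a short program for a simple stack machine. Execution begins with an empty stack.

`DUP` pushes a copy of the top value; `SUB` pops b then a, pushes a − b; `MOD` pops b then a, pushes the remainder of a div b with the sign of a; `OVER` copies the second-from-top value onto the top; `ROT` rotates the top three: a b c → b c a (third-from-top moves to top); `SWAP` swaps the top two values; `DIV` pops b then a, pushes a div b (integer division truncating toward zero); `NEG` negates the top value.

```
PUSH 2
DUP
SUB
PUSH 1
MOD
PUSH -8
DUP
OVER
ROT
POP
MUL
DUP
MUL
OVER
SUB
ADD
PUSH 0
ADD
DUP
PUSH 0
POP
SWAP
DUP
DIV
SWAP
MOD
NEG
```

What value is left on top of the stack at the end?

PUSH 2  : 2
DUP     : 2 2
SUB     : 0
PUSH 1  : 0 1
MOD     : 0
PUSH -8 : 0 -8
DUP     : 0 -8 -8
OVER    : 0 -8 -8 -8
ROT     : 0 -8 -8 -8
POP     : 0 -8 -8
MUL     : 0 64
DUP     : 0 64 64
MUL     : 0 4096
OVER    : 0 4096 0
SUB     : 0 4096
ADD     : 4096
PUSH 0  : 4096 0
ADD     : 4096
DUP     : 4096 4096
PUSH 0  : 4096 4096 0
POP     : 4096 4096
SWAP    : 4096 4096
DUP     : 4096 4096 4096
DIV     : 4096 1
SWAP    : 1 4096
MOD     : 1
NEG     : -1

-1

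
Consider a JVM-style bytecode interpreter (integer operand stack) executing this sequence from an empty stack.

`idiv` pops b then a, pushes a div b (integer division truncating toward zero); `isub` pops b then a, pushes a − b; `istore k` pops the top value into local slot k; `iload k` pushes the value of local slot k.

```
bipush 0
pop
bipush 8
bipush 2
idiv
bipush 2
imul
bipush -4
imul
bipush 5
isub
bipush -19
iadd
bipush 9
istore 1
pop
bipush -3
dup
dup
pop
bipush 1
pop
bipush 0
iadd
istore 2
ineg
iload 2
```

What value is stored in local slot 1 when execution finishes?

bipush 0    [0]
pop         []
bipush 8    [8]
bipush 2    [8, 2]
idiv        [4]
bipush 2    [4, 2]
imul        [8]
bipush -4   [8, -4]
imul        [-32]
bipush 5    [-32, 5]
isub        [-37]
bipush -19  [-37, -19]
iadd        [-56]
bipush 9    [-56, 9]
istore 1    [-56]
pop         []
bipush -3   [-3]
dup         [-3, -3]
dup         [-3, -3, -3]
pop         [-3, -3]
bipush 1    [-3, -3, 1]
pop         [-3, -3]
bipush 0    [-3, -3, 0]
iadd        [-3, -3]
istore 2    [-3]
ineg        [3]
iload 2     [3, -3]

9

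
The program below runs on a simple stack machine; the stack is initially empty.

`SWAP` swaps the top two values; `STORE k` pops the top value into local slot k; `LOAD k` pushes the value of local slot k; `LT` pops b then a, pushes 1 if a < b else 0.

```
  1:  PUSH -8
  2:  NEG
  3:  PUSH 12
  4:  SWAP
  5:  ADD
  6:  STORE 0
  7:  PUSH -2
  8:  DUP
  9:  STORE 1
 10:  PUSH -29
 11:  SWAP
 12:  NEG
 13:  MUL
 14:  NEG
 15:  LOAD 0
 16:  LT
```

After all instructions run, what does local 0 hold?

20

PUSH -8  -> [-8]
NEG      -> [8]
PUSH 12  -> [8, 12]
SWAP     -> [12, 8]
ADD      -> [20]
STORE 0  -> []
PUSH -2  -> [-2]
DUP      -> [-2, -2]
STORE 1  -> [-2]
PUSH -29 -> [-2, -29]
SWAP     -> [-29, -2]
NEG      -> [-29, 2]
MUL      -> [-58]
NEG      -> [58]
LOAD 0   -> [58, 20]
LT       -> [0]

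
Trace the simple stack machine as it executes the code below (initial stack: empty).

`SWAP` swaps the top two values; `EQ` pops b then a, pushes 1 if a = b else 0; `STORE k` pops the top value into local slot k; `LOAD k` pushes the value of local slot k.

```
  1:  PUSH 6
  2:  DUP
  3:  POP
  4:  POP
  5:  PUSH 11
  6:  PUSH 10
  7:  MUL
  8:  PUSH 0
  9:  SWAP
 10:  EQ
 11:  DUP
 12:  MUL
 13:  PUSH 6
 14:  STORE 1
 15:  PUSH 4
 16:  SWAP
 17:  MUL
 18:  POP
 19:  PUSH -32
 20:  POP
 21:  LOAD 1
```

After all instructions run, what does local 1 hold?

6

PUSH 6    6
DUP       6 6
POP       6
POP       (empty)
PUSH 11   11
PUSH 10   11 10
MUL       110
PUSH 0    110 0
SWAP      0 110
EQ        0
DUP       0 0
MUL       0
PUSH 6    0 6
STORE 1   0
PUSH 4    0 4
SWAP      4 0
MUL       0
POP       (empty)
PUSH -32  -32
POP       (empty)
LOAD 1    6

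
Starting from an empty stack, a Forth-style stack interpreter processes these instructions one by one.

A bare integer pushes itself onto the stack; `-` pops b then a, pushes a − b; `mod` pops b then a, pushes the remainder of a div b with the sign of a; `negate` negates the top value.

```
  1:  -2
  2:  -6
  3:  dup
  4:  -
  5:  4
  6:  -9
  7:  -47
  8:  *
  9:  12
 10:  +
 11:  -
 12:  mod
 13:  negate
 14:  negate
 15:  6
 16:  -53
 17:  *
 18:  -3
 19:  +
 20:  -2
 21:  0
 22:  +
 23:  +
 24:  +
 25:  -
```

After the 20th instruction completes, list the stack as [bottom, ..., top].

-2     : -2
-6     : -2 -6
dup    : -2 -6 -6
-      : -2 0
4      : -2 0 4
-9     : -2 0 4 -9
-47    : -2 0 4 -9 -47
*      : -2 0 4 423
12     : -2 0 4 423 12
+      : -2 0 4 435
-      : -2 0 -431
mod    : -2 0
negate : -2 0
negate : -2 0
6      : -2 0 6
-53    : -2 0 6 -53
*      : -2 0 -318
-3     : -2 0 -318 -3
+      : -2 0 -321
-2     : -2 0 -321 -2

[-2, 0, -321, -2]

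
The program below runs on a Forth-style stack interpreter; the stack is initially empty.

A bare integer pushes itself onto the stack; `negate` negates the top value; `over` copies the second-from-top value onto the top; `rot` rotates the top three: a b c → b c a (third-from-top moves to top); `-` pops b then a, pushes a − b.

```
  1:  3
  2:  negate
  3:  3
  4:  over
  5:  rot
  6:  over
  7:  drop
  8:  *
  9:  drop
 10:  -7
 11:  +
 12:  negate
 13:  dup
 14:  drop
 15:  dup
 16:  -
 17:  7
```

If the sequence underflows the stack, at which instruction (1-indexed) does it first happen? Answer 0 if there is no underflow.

3      → 3
negate → -3
3      → -3 3
over   → -3 3 -3
rot    → 3 -3 -3
over   → 3 -3 -3 -3
drop   → 3 -3 -3
*      → 3 9
drop   → 3
-7     → 3 -7
+      → -4
negate → 4
dup    → 4 4
drop   → 4
dup    → 4 4
-      → 0
7      → 0 7

0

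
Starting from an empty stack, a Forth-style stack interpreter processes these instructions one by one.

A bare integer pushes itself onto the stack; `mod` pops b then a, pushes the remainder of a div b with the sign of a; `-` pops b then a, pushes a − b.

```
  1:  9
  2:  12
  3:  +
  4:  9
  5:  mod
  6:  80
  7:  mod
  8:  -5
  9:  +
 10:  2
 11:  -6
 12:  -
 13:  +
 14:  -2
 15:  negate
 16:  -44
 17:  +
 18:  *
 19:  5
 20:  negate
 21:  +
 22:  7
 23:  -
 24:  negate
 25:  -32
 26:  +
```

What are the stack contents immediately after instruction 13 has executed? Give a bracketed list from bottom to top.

[6]

9   → [9]
12  → [9, 12]
+   → [21]
9   → [21, 9]
mod → [3]
80  → [3, 80]
mod → [3]
-5  → [3, -5]
+   → [-2]
2   → [-2, 2]
-6  → [-2, 2, -6]
-   → [-2, 8]
+   → [6]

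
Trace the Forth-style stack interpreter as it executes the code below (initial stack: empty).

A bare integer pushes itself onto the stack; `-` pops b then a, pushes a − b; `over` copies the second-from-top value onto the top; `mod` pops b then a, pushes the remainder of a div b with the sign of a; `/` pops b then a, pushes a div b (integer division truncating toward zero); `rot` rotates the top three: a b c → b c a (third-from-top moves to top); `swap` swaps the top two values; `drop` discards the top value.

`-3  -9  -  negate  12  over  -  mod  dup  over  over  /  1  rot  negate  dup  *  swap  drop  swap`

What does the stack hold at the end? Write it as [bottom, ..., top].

[-6, 36, 1]

-3     → -3
-9     → -3 -9
-      → 6
negate → -6
12     → -6 12
over   → -6 12 -6
-      → -6 18
mod    → -6
dup    → -6 -6
over   → -6 -6 -6
over   → -6 -6 -6 -6
/      → -6 -6 1
1      → -6 -6 1 1
rot    → -6 1 1 -6
negate → -6 1 1 6
dup    → -6 1 1 6 6
*      → -6 1 1 36
swap   → -6 1 36 1
drop   → -6 1 36
swap   → -6 36 1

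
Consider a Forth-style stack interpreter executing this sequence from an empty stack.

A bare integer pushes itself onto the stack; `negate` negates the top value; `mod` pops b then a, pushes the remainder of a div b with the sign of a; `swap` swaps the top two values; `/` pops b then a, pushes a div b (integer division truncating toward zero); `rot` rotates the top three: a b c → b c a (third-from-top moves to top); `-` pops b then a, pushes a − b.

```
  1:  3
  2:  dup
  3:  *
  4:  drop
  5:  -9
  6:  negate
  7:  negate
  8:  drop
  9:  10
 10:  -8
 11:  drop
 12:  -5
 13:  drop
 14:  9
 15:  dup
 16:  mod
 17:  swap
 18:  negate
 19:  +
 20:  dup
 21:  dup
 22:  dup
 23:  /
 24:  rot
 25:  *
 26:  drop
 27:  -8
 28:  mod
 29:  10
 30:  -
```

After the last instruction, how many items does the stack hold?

3      -> 3
dup    -> 3 3
*      -> 9
drop   -> (empty)
-9     -> -9
negate -> 9
negate -> -9
drop   -> (empty)
10     -> 10
-8     -> 10 -8
drop   -> 10
-5     -> 10 -5
drop   -> 10
9      -> 10 9
dup    -> 10 9 9
mod    -> 10 0
swap   -> 0 10
negate -> 0 -10
+      -> -10
dup    -> -10 -10
dup    -> -10 -10 -10
dup    -> -10 -10 -10 -10
/      -> -10 -10 1
rot    -> -10 1 -10
*      -> -10 -10
drop   -> -10
-8     -> -10 -8
mod    -> -2
10     -> -2 10
-      -> -12

1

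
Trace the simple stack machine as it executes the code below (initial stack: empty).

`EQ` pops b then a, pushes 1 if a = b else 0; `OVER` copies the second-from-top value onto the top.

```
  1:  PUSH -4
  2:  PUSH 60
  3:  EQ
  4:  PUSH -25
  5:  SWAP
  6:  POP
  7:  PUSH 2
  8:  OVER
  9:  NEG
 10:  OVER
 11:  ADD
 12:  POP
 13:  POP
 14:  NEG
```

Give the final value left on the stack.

25

PUSH -4  : [-4]
PUSH 60  : [-4, 60]
EQ       : [0]
PUSH -25 : [0, -25]
SWAP     : [-25, 0]
POP      : [-25]
PUSH 2   : [-25, 2]
OVER     : [-25, 2, -25]
NEG      : [-25, 2, 25]
OVER     : [-25, 2, 25, 2]
ADD      : [-25, 2, 27]
POP      : [-25, 2]
POP      : [-25]
NEG      : [25]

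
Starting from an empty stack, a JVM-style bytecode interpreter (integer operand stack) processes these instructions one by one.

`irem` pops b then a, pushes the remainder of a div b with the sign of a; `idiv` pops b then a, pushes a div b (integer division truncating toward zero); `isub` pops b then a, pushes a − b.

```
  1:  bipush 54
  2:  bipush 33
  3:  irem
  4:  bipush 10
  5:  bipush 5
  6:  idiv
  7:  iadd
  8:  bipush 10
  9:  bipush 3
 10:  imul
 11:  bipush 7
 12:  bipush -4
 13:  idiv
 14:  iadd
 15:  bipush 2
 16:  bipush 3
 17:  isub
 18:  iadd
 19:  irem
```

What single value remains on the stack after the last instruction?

bipush 54  [54]
bipush 33  [54, 33]
irem       [21]
bipush 10  [21, 10]
bipush 5   [21, 10, 5]
idiv       [21, 2]
iadd       [23]
bipush 10  [23, 10]
bipush 3   [23, 10, 3]
imul       [23, 30]
bipush 7   [23, 30, 7]
bipush -4  [23, 30, 7, -4]
idiv       [23, 30, -1]
iadd       [23, 29]
bipush 2   [23, 29, 2]
bipush 3   [23, 29, 2, 3]
isub       [23, 29, -1]
iadd       [23, 28]
irem       [23]

23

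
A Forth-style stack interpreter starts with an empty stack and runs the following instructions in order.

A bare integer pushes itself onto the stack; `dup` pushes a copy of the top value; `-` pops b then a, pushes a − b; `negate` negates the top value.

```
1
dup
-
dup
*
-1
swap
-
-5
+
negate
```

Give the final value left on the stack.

1      -> [1]
dup    -> [1, 1]
-      -> [0]
dup    -> [0, 0]
*      -> [0]
-1     -> [0, -1]
swap   -> [-1, 0]
-      -> [-1]
-5     -> [-1, -5]
+      -> [-6]
negate -> [6]

6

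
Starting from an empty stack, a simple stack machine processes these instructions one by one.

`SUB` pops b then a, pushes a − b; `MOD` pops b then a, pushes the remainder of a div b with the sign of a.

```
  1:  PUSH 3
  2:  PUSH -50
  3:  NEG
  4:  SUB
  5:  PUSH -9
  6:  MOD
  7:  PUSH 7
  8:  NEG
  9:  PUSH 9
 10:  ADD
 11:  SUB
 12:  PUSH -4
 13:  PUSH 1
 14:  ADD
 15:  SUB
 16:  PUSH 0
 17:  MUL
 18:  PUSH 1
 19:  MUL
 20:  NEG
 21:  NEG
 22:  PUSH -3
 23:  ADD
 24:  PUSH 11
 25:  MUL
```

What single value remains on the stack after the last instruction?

PUSH 3   → [3]
PUSH -50 → [3, -50]
NEG      → [3, 50]
SUB      → [-47]
PUSH -9  → [-47, -9]
MOD      → [-2]
PUSH 7   → [-2, 7]
NEG      → [-2, -7]
PUSH 9   → [-2, -7, 9]
ADD      → [-2, 2]
SUB      → [-4]
PUSH -4  → [-4, -4]
PUSH 1   → [-4, -4, 1]
ADD      → [-4, -3]
SUB      → [-1]
PUSH 0   → [-1, 0]
MUL      → [0]
PUSH 1   → [0, 1]
MUL      → [0]
NEG      → [0]
NEG      → [0]
PUSH -3  → [0, -3]
ADD      → [-3]
PUSH 11  → [-3, 11]
MUL      → [-33]

-33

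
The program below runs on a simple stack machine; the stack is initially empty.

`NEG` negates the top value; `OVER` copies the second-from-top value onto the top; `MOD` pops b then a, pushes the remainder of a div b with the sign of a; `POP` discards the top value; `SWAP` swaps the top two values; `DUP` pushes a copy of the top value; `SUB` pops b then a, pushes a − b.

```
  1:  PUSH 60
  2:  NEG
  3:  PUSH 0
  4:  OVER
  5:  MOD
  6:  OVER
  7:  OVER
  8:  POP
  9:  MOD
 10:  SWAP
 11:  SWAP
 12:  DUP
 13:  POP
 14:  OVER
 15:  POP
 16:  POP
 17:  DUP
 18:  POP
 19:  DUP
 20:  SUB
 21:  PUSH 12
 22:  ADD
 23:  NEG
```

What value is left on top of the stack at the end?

PUSH 60 → [60]
NEG     → [-60]
PUSH 0  → [-60, 0]
OVER    → [-60, 0, -60]
MOD     → [-60, 0]
OVER    → [-60, 0, -60]
OVER    → [-60, 0, -60, 0]
POP     → [-60, 0, -60]
MOD     → [-60, 0]
SWAP    → [0, -60]
SWAP    → [-60, 0]
DUP     → [-60, 0, 0]
POP     → [-60, 0]
OVER    → [-60, 0, -60]
POP     → [-60, 0]
POP     → [-60]
DUP     → [-60, -60]
POP     → [-60]
DUP     → [-60, -60]
SUB     → [0]
PUSH 12 → [0, 12]
ADD     → [12]
NEG     → [-12]

-12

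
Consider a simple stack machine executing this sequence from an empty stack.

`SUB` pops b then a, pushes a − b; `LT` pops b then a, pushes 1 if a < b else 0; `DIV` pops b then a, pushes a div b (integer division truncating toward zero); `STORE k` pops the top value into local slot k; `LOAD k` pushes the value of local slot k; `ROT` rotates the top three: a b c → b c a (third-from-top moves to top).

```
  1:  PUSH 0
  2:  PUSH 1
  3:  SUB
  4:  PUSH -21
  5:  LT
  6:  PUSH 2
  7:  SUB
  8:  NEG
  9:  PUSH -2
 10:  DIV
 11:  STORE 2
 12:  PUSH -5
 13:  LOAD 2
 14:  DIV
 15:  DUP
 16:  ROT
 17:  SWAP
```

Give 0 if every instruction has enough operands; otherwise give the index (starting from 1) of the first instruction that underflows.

16

PUSH 0   → [0]
PUSH 1   → [0, 1]
SUB      → [-1]
PUSH -21 → [-1, -21]
LT       → [0]
PUSH 2   → [0, 2]
SUB      → [-2]
NEG      → [2]
PUSH -2  → [2, -2]
DIV      → [-1]
STORE 2  → []
PUSH -5  → [-5]
LOAD 2   → [-5, -1]
DIV      → [5]
DUP      → [5, 5]
ROT  — needs 3 operands, stack has 2 → underflow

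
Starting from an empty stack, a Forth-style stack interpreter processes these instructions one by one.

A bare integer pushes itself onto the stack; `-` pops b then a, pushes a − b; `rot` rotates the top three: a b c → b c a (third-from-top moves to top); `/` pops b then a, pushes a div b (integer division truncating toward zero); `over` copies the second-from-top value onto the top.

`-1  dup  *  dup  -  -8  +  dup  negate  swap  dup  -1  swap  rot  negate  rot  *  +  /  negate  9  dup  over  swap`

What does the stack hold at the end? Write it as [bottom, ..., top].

-1     → [-1]
dup    → [-1, -1]
*      → [1]
dup    → [1, 1]
-      → [0]
-8     → [0, -8]
+      → [-8]
dup    → [-8, -8]
negate → [-8, 8]
swap   → [8, -8]
dup    → [8, -8, -8]
-1     → [8, -8, -8, -1]
swap   → [8, -8, -1, -8]
rot    → [8, -1, -8, -8]
negate → [8, -1, -8, 8]
rot    → [8, -8, 8, -1]
*      → [8, -8, -8]
+      → [8, -16]
/      → [0]
negate → [0]
9      → [0, 9]
dup    → [0, 9, 9]
over   → [0, 9, 9, 9]
swap   → [0, 9, 9, 9]

[0, 9, 9, 9]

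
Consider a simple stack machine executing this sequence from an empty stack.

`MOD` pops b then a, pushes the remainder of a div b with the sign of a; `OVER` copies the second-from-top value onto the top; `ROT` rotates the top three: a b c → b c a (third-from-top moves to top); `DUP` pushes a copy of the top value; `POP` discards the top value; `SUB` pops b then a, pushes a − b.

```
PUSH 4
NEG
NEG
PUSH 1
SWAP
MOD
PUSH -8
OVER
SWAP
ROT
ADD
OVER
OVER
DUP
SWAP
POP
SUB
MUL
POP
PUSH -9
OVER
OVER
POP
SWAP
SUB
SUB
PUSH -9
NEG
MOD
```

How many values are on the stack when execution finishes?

PUSH 4   [4]
NEG      [-4]
NEG      [4]
PUSH 1   [4, 1]
SWAP     [1, 4]
MOD      [1]
PUSH -8  [1, -8]
OVER     [1, -8, 1]
SWAP     [1, 1, -8]
ROT      [1, -8, 1]
ADD      [1, -7]
OVER     [1, -7, 1]
OVER     [1, -7, 1, -7]
DUP      [1, -7, 1, -7, -7]
SWAP     [1, -7, 1, -7, -7]
POP      [1, -7, 1, -7]
SUB      [1, -7, 8]
MUL      [1, -56]
POP      [1]
PUSH -9  [1, -9]
OVER     [1, -9, 1]
OVER     [1, -9, 1, -9]
POP      [1, -9, 1]
SWAP     [1, 1, -9]
SUB      [1, 10]
SUB      [-9]
PUSH -9  [-9, -9]
NEG      [-9, 9]
MOD      [0]

1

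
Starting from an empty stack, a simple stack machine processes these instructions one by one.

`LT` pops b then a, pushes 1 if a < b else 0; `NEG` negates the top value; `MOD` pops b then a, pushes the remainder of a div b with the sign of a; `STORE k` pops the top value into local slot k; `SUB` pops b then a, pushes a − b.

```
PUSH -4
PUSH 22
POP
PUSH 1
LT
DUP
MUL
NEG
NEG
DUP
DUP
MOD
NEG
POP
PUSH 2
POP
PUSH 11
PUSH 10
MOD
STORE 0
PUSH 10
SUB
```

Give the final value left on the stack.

-9

PUSH -4  [-4]
PUSH 22  [-4, 22]
POP      [-4]
PUSH 1   [-4, 1]
LT       [1]
DUP      [1, 1]
MUL      [1]
NEG      [-1]
NEG      [1]
DUP      [1, 1]
DUP      [1, 1, 1]
MOD      [1, 0]
NEG      [1, 0]
POP      [1]
PUSH 2   [1, 2]
POP      [1]
PUSH 11  [1, 11]
PUSH 10  [1, 11, 10]
MOD      [1, 1]
STORE 0  [1]
PUSH 10  [1, 10]
SUB      [-9]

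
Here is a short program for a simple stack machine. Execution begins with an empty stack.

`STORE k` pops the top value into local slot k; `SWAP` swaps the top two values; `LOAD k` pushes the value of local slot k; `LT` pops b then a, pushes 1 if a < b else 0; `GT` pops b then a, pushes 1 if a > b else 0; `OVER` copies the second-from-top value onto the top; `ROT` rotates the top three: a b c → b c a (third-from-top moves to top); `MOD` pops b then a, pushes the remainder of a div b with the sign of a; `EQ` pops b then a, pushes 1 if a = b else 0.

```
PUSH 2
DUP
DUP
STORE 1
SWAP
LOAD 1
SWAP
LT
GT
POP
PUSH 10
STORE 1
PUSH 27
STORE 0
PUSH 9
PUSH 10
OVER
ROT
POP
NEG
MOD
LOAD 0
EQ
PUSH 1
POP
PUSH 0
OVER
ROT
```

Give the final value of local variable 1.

10

PUSH 2  : [2]
DUP     : [2, 2]
DUP     : [2, 2, 2]
STORE 1 : [2, 2]
SWAP    : [2, 2]
LOAD 1  : [2, 2, 2]
SWAP    : [2, 2, 2]
LT      : [2, 0]
GT      : [1]
POP     : []
PUSH 10 : [10]
STORE 1 : []
PUSH 27 : [27]
STORE 0 : []
PUSH 9  : [9]
PUSH 10 : [9, 10]
OVER    : [9, 10, 9]
ROT     : [10, 9, 9]
POP     : [10, 9]
NEG     : [10, -9]
MOD     : [1]
LOAD 0  : [1, 27]
EQ      : [0]
PUSH 1  : [0, 1]
POP     : [0]
PUSH 0  : [0, 0]
OVER    : [0, 0, 0]
ROT     : [0, 0, 0]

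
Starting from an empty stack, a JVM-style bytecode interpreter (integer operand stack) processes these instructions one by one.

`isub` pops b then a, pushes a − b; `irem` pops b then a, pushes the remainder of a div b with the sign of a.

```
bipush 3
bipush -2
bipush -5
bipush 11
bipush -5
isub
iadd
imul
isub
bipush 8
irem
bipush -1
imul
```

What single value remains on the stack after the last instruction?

bipush 3  -> [3]
bipush -2 -> [3, -2]
bipush -5 -> [3, -2, -5]
bipush 11 -> [3, -2, -5, 11]
bipush -5 -> [3, -2, -5, 11, -5]
isub      -> [3, -2, -5, 16]
iadd      -> [3, -2, 11]
imul      -> [3, -22]
isub      -> [25]
bipush 8  -> [25, 8]
irem      -> [1]
bipush -1 -> [1, -1]
imul      -> [-1]

-1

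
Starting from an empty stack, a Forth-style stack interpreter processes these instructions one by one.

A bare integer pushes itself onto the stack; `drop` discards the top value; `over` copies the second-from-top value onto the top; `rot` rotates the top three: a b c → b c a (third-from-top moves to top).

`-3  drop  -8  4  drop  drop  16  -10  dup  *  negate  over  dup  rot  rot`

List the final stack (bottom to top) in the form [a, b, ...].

[16, 16, -100, 16]

-3     : [-3]
drop   : []
-8     : [-8]
4      : [-8, 4]
drop   : [-8]
drop   : []
16     : [16]
-10    : [16, -10]
dup    : [16, -10, -10]
*      : [16, 100]
negate : [16, -100]
over   : [16, -100, 16]
dup    : [16, -100, 16, 16]
rot    : [16, 16, 16, -100]
rot    : [16, 16, -100, 16]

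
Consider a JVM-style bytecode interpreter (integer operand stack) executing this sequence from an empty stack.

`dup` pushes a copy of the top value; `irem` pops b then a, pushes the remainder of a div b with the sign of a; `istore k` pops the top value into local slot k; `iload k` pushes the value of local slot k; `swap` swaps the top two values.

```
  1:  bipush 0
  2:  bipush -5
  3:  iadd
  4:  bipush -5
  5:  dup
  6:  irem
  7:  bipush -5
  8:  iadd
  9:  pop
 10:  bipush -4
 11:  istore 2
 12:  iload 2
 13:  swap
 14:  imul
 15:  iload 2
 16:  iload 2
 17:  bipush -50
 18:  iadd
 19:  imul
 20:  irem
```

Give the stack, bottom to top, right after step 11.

[-5]

bipush 0   [0]
bipush -5  [0, -5]
iadd       [-5]
bipush -5  [-5, -5]
dup        [-5, -5, -5]
irem       [-5, 0]
bipush -5  [-5, 0, -5]
iadd       [-5, -5]
pop        [-5]
bipush -4  [-5, -4]
istore 2   [-5]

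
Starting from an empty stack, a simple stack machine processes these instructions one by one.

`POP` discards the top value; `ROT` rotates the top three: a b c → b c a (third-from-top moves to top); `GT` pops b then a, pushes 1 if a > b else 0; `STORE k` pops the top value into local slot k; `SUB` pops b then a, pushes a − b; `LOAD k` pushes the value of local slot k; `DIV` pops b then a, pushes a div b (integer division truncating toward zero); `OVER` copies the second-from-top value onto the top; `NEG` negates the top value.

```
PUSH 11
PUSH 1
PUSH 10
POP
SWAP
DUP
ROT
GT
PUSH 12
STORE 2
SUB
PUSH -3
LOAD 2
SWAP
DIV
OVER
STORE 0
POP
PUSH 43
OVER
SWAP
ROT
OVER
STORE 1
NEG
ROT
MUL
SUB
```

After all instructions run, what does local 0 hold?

PUSH 11 → [11]
PUSH 1  → [11, 1]
PUSH 10 → [11, 1, 10]
POP     → [11, 1]
SWAP    → [1, 11]
DUP     → [1, 11, 11]
ROT     → [11, 11, 1]
GT      → [11, 1]
PUSH 12 → [11, 1, 12]
STORE 2 → [11, 1]
SUB     → [10]
PUSH -3 → [10, -3]
LOAD 2  → [10, -3, 12]
SWAP    → [10, 12, -3]
DIV     → [10, -4]
OVER    → [10, -4, 10]
STORE 0 → [10, -4]
POP     → [10]
PUSH 43 → [10, 43]
OVER    → [10, 43, 10]
SWAP    → [10, 10, 43]
ROT     → [10, 43, 10]
OVER    → [10, 43, 10, 43]
STORE 1 → [10, 43, 10]
NEG     → [10, 43, -10]
ROT     → [43, -10, 10]
MUL     → [43, -100]
SUB     → [143]

10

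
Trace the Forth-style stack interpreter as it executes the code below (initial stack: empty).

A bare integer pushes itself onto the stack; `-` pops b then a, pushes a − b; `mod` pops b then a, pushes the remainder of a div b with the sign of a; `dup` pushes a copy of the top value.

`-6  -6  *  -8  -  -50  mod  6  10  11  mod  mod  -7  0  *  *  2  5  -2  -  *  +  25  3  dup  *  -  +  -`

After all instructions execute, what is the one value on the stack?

-6  : [-6]
-6  : [-6, -6]
*   : [36]
-8  : [36, -8]
-   : [44]
-50 : [44, -50]
mod : [44]
6   : [44, 6]
10  : [44, 6, 10]
11  : [44, 6, 10, 11]
mod : [44, 6, 10]
mod : [44, 6]
-7  : [44, 6, -7]
0   : [44, 6, -7, 0]
*   : [44, 6, 0]
*   : [44, 0]
2   : [44, 0, 2]
5   : [44, 0, 2, 5]
-2  : [44, 0, 2, 5, -2]
-   : [44, 0, 2, 7]
*   : [44, 0, 14]
+   : [44, 14]
25  : [44, 14, 25]
3   : [44, 14, 25, 3]
dup : [44, 14, 25, 3, 3]
*   : [44, 14, 25, 9]
-   : [44, 14, 16]
+   : [44, 30]
-   : [14]

14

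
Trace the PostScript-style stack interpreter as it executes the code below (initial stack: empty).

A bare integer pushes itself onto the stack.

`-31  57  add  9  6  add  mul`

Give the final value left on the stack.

390

-31 : -31
57  : -31 57
add : 26
9   : 26 9
6   : 26 9 6
add : 26 15
mul : 390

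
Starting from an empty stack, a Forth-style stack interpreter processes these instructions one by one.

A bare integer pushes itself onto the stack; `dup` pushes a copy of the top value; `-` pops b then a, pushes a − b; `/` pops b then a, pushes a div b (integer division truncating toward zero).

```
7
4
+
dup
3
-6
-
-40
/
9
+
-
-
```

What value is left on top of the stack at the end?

7   : [7]
4   : [7, 4]
+   : [11]
dup : [11, 11]
3   : [11, 11, 3]
-6  : [11, 11, 3, -6]
-   : [11, 11, 9]
-40 : [11, 11, 9, -40]
/   : [11, 11, 0]
9   : [11, 11, 0, 9]
+   : [11, 11, 9]
-   : [11, 2]
-   : [9]

9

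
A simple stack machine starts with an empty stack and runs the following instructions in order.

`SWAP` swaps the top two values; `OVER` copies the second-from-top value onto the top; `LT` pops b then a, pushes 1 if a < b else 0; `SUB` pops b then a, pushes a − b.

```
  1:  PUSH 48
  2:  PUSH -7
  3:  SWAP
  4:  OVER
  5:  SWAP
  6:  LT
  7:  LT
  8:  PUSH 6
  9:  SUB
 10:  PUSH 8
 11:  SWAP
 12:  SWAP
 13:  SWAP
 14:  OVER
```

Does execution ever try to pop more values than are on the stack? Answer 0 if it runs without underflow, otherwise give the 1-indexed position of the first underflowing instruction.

PUSH 48 : 48
PUSH -7 : 48 -7
SWAP    : -7 48
OVER    : -7 48 -7
SWAP    : -7 -7 48
LT      : -7 1
LT      : 1
PUSH 6  : 1 6
SUB     : -5
PUSH 8  : -5 8
SWAP    : 8 -5
SWAP    : -5 8
SWAP    : 8 -5
OVER    : 8 -5 8

0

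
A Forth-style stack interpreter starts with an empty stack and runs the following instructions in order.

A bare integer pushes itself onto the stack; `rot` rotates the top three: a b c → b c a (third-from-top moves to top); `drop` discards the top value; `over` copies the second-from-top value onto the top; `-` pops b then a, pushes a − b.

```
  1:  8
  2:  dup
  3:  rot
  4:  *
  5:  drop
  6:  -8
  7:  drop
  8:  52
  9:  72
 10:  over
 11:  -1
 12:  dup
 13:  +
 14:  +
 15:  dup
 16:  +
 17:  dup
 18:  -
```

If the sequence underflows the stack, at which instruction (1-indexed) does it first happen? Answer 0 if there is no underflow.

8   → 8
dup → 8 8
rot  — needs 3 operands, stack has 2 → underflow

3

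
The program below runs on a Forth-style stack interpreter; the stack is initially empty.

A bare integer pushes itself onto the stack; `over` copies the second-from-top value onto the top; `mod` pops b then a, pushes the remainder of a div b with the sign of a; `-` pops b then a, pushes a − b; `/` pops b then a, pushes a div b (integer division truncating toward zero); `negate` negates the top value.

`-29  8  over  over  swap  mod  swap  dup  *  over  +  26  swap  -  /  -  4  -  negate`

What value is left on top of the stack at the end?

33

-29    → [-29]
8      → [-29, 8]
over   → [-29, 8, -29]
over   → [-29, 8, -29, 8]
swap   → [-29, 8, 8, -29]
mod    → [-29, 8, 8]
swap   → [-29, 8, 8]
dup    → [-29, 8, 8, 8]
*      → [-29, 8, 64]
over   → [-29, 8, 64, 8]
+      → [-29, 8, 72]
26     → [-29, 8, 72, 26]
swap   → [-29, 8, 26, 72]
-      → [-29, 8, -46]
/      → [-29, 0]
-      → [-29]
4      → [-29, 4]
-      → [-33]
negate → [33]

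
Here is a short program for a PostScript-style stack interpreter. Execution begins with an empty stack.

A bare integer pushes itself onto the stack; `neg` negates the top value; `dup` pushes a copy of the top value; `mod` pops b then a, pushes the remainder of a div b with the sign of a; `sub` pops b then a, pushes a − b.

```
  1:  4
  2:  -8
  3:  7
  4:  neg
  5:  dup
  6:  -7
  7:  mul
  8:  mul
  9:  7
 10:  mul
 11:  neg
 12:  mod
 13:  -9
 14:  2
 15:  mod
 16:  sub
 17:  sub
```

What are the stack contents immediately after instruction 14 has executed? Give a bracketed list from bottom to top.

[4, -8, -9, 2]

4   → [4]
-8  → [4, -8]
7   → [4, -8, 7]
neg → [4, -8, -7]
dup → [4, -8, -7, -7]
-7  → [4, -8, -7, -7, -7]
mul → [4, -8, -7, 49]
mul → [4, -8, -343]
7   → [4, -8, -343, 7]
mul → [4, -8, -2401]
neg → [4, -8, 2401]
mod → [4, -8]
-9  → [4, -8, -9]
2   → [4, -8, -9, 2]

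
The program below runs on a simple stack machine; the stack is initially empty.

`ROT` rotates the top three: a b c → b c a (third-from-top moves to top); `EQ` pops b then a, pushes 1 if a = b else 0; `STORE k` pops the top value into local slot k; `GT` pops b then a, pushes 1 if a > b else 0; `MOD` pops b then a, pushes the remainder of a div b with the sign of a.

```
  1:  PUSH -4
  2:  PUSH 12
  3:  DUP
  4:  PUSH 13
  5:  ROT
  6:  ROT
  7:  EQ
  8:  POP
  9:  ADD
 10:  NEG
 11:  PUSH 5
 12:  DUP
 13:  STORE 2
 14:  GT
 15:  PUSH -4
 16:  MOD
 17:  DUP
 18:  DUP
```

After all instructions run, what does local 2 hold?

5

PUSH -4 → -4
PUSH 12 → -4 12
DUP     → -4 12 12
PUSH 13 → -4 12 12 13
ROT     → -4 12 13 12
ROT     → -4 13 12 12
EQ      → -4 13 1
POP     → -4 13
ADD     → 9
NEG     → -9
PUSH 5  → -9 5
DUP     → -9 5 5
STORE 2 → -9 5
GT      → 0
PUSH -4 → 0 -4
MOD     → 0
DUP     → 0 0
DUP     → 0 0 0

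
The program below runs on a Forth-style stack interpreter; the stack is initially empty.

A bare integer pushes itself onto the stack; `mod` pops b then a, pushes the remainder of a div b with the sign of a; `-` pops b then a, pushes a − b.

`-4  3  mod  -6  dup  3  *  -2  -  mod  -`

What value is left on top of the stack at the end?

5

-4  : [-4]
3   : [-4, 3]
mod : [-1]
-6  : [-1, -6]
dup : [-1, -6, -6]
3   : [-1, -6, -6, 3]
*   : [-1, -6, -18]
-2  : [-1, -6, -18, -2]
-   : [-1, -6, -16]
mod : [-1, -6]
-   : [5]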